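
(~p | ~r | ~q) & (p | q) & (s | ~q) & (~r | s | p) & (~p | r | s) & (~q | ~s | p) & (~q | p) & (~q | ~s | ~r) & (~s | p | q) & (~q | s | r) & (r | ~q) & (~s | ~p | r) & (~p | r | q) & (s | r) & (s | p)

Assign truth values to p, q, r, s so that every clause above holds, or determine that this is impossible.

Branch on p: set p = 1.
Branch on r: set r = 1.
Unit clause (~q) forces q = 0.
No clause remains; s is free.

p=1; q=0; r=1; s=0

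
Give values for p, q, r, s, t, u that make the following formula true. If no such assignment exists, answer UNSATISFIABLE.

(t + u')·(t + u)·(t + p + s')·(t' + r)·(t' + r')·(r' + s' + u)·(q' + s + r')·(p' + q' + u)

UNSATISFIABLE

Suppose t = 1.
Unit clause (r) forces r = 1.
Now (r') is unsatisfied and unit — conflict.
That branch fails; take t = 0 instead.
Unit clause (u') forces u = 0.
Now (u) is unsatisfied and unit — conflict.
Either choice for t ends in contradiction.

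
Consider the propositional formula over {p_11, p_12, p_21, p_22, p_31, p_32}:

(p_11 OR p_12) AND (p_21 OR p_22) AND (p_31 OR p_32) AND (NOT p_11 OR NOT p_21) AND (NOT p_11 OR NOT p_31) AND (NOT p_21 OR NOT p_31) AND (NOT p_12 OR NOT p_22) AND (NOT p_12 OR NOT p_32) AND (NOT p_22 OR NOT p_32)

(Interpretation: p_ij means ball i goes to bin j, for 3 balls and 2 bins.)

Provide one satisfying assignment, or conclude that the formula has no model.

UNSATISFIABLE

Branch on p_11: set p_11 = true.
From the singleton clause (NOT p_21), p_21 = false.
From the singleton clause (p_22), p_22 = true.
From the singleton clause (NOT p_31), p_31 = false.
From the singleton clause (p_32), p_32 = true.
But (NOT p_32) is also a unit clause — contradiction.
Undo p_11 and try p_11 = false.
From the singleton clause (p_12), p_12 = true.
From the singleton clause (NOT p_22), p_22 = false.
From the singleton clause (p_21), p_21 = true.
From the singleton clause (NOT p_31), p_31 = false.
From the singleton clause (p_32), p_32 = true.
But (NOT p_32) is also a unit clause — contradiction.
Either choice for p_11 ends in contradiction.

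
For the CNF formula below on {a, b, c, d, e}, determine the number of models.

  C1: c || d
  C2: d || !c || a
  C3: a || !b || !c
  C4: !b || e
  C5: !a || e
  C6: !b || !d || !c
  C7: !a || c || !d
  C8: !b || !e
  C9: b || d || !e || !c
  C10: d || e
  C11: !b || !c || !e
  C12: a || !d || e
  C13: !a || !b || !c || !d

There are 2^5 = 32 truth assignments over (a, b, c, d, e).
Split on b. With b = true, the clauses containing b are satisfied and !b drops from the rest; 0 of the 2^4 = 16 assignments to the other variables satisfy what remains.
With b = false, by the same count on the reduced clause set, 3 assignments work.
(One model: a=F, b=F, c=F, d=T, e=T.)
Total: 0 + 3 = 3.

3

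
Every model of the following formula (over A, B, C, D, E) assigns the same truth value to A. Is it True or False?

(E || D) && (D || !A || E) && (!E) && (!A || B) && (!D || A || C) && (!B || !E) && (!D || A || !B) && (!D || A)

Suppose A = false.
Unit clause (!E) forces E = false.
Unit clause (D) forces D = true.
Now (!D) is unsatisfied and unit — conflict.
So every satisfying assignment has A = True.

True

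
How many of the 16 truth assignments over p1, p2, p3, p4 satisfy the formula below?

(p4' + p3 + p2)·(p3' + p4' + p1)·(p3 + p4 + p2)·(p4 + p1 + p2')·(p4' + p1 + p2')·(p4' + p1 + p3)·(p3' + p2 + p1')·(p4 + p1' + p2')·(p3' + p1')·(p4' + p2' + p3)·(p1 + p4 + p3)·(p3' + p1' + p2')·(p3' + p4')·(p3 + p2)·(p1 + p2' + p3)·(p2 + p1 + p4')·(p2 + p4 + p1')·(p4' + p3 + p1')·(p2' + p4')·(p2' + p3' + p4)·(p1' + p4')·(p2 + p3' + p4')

1

There are 2^4 = 16 truth assignments over (p1, p2, p3, p4).
Split on p1. With p1 = 1, the clauses containing p1 are satisfied and p1' drops from the rest; 0 of the 2^3 = 8 assignments to the other variables satisfy what remains.
With p1 = 0, by the same count on the reduced clause set, 1 assignment works.
Total: 0 + 1 = 1.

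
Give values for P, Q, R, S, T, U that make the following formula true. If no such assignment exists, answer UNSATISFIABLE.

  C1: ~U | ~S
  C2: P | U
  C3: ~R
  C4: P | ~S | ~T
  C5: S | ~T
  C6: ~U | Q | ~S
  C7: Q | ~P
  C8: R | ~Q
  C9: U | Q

(~R) alone gives R = 0.
(~Q) alone gives Q = 0.
(~P) alone gives P = 0.
(U) alone gives U = 1.
(~S) alone gives S = 0.
(~T) alone gives T = 0.
All clauses are satisfied.

P=0, Q=0, R=0, S=0, T=0, U=1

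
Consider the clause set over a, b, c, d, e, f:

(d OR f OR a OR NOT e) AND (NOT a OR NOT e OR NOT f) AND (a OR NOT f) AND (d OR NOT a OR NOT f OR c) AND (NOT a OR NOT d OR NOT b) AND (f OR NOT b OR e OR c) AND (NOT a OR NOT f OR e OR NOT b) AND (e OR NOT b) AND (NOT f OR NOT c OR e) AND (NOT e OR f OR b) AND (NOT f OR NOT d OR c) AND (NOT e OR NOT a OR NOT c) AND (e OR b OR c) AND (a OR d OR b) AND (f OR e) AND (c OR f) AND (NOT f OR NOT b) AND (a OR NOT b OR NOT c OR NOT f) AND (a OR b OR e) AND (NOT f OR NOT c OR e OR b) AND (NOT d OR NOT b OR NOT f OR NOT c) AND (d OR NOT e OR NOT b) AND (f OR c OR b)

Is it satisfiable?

Yes

Branch on a: set a = false.
Unit clause (NOT f) forces f = false.
Unit clause (e) forces e = true.
Unit clause (d) forces d = true.
Unit clause (b) forces b = true.
Unit clause (c) forces c = true.
All clauses are satisfied.
A satisfying assignment: a=false,  b=true,  c=true,  d=true,  e=true,  f=false.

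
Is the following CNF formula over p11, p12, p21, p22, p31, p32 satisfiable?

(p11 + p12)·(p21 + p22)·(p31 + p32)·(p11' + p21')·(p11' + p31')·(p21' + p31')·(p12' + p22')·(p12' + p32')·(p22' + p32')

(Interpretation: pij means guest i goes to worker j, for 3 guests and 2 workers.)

Try p11 = 1.
Unit clause (p21') forces p21 = 0.
Unit clause (p22) forces p22 = 1.
Unit clause (p31') forces p31 = 0.
Unit clause (p32) forces p32 = 1.
Now (p32') is unsatisfied and unit — conflict.
So p11 must be the other value — set p11 = 0.
Unit clause (p12) forces p12 = 1.
Unit clause (p22') forces p22 = 0.
Unit clause (p21) forces p21 = 1.
Unit clause (p31') forces p31 = 0.
Unit clause (p32) forces p32 = 1.
Now (p32') is unsatisfied and unit — conflict.
Neither p11 = 1 nor p11 = 0 works.
No assignment satisfies every clause.

Unsatisfiable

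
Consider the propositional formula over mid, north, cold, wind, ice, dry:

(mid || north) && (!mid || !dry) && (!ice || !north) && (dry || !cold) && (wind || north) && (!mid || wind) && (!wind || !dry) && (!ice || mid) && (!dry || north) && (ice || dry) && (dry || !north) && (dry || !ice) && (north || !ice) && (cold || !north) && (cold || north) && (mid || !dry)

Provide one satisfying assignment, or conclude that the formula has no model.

Branch on mid: set mid = true.
The clause (!dry) is unit, so dry = false.
The clause (!cold) is unit, so cold = false.
The clause (wind) is unit, so wind = true.
The clause (ice) is unit, so ice = true.
That conflicts with the unit clause (!ice).
Undo mid and try mid = false.
The clause (north) is unit, so north = true.
The clause (!ice) is unit, so ice = false.
The clause (dry) is unit, so dry = true.
That conflicts with the unit clause (!dry).
Neither mid = true nor mid = false works.

UNSATISFIABLE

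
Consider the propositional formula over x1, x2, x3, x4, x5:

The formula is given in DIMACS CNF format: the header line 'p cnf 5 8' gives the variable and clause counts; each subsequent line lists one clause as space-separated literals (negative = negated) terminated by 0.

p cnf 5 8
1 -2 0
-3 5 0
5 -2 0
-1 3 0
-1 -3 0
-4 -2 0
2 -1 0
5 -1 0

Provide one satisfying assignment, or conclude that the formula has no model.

Try x1 = False.
(¬x2) alone gives x2 = False.
Try x3 = False.
Every clause is now satisfied; x4, x5 are unconstrained.

x1=False, x2=False, x3=False, x4=True, x5=False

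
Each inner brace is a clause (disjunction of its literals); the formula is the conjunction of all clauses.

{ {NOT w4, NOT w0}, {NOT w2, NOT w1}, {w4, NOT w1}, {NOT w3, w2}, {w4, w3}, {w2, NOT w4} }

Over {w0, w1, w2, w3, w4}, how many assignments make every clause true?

4

There are 2^5 = 32 truth assignments over (w0, w1, w2, w3, w4).
Split on w2. With w2 = true, the clauses containing w2 are satisfied and NOT w2 drops from the rest; 4 of the 2^4 = 16 assignments to the other variables satisfy what remains.
With w2 = false, by the same count on the reduced clause set, 0 assignments work.
(One model: w0=F, w1=F, w2=T, w3=F, w4=T.)
Total: 4 + 0 = 4.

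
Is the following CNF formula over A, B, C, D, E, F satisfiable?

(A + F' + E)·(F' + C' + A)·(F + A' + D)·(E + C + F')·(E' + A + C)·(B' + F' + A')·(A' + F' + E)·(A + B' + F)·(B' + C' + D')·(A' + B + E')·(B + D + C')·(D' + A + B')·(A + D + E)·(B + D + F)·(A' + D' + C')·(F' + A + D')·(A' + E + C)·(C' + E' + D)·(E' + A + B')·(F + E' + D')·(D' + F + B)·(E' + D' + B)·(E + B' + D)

Suppose A = 1.
Suppose F = 1.
From the singleton clause (B'), B = 0.
From the singleton clause (E), E = 1.
Now (E') is unsatisfied and unit — conflict.
Backtrack on F: now try F = 0.
From the singleton clause (D), D = 1.
From the singleton clause (C'), C = 0.
From the singleton clause (E), E = 1.
Now (E') is unsatisfied and unit — conflict.
Neither F = 1 nor F = 0 works.
Backtrack on A: now try A = 0.
Suppose F = 0.
From the singleton clause (B'), B = 0.
From the singleton clause (D), D = 1.
Now (D') is unsatisfied and unit — conflict.
Backtrack on F: now try F = 1.
From the singleton clause (E), E = 1.
From the singleton clause (C'), C = 0.
Now (C) is unsatisfied and unit — conflict.
Neither F = 1 nor F = 0 works.
Neither A = 1 nor A = 0 works.
No assignment satisfies every clause.

No, unsatisfiable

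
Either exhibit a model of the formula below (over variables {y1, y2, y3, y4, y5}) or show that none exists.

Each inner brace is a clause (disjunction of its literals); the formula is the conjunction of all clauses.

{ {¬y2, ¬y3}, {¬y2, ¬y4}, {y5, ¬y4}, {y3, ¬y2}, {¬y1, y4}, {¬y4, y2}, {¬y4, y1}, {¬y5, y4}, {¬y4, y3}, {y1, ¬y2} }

y1 ↦ False, y2 ↦ False, y3 ↦ True, y4 ↦ False, y5 ↦ False

Case y2 = False:
(¬y4) alone gives y4 = False.
(¬y1) alone gives y1 = False.
(¬y5) alone gives y5 = False.
All clauses hold; y3 can take either value.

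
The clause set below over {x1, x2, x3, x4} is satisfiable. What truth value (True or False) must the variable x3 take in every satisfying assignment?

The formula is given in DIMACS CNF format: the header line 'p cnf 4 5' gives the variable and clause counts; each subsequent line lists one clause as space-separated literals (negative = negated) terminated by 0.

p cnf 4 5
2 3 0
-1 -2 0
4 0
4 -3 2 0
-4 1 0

Suppose x3 = False.
The clause (x2) is unit, so x2 = True.
The clause (¬x1) is unit, so x1 = False.
The clause (x4) is unit, so x4 = True.
Now (¬x4) is unsatisfied and unit — conflict.
So every satisfying assignment has x3 = True.

True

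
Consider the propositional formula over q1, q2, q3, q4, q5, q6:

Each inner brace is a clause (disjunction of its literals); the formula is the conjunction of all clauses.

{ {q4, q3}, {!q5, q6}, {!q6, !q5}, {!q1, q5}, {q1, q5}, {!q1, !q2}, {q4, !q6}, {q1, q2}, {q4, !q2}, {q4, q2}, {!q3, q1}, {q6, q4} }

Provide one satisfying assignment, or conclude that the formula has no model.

Suppose q4 = true.
Suppose q5 = false.
Unit clause (!q1) forces q1 = false.
That conflicts with the unit clause (q1).
So q5 must be the other value — set q5 = true.
Unit clause (q6) forces q6 = true.
That conflicts with the unit clause (!q6).
Either choice for q5 ends in contradiction.
So q4 must be the other value — set q4 = false.
Unit clause (q3) forces q3 = true.
Unit clause (!q6) forces q6 = false.
That conflicts with the unit clause (q6).
Either choice for q4 ends in contradiction.

UNSATISFIABLE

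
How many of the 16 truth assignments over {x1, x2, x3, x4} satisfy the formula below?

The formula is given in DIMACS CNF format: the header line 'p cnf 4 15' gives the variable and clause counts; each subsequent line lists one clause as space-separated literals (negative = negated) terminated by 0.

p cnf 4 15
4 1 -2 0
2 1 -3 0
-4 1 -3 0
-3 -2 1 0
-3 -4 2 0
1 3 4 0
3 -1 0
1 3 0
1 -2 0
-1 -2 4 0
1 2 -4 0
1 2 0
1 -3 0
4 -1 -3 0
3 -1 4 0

There are 2^4 = 16 truth assignments over (x1, x2, x3, x4).
Split on x2. With x2 = True, the clauses containing x2 are satisfied and ¬x2 drops from the rest; 1 of the 2^3 = 8 assignments to the other variables satisfy what remains.
With x2 = False, by the same count on the reduced clause set, 0 assignments work.
Total: 1 + 0 = 1.

1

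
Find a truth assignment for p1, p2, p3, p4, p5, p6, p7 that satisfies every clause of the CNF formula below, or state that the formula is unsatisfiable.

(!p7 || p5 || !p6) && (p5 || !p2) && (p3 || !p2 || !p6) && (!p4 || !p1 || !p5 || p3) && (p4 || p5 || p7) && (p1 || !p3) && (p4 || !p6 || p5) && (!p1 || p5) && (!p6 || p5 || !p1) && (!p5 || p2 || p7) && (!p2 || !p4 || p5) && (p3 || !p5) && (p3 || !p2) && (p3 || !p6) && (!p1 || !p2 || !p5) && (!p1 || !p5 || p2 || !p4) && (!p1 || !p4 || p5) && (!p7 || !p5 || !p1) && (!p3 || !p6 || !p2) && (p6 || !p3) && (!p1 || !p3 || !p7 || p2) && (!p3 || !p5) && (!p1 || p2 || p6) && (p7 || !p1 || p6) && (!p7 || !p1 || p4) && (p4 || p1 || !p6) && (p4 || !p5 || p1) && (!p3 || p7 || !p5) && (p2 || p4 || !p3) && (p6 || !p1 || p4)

Try p5 = false.
The clause (!p2) is unit, so p2 = false.
The clause (!p1) is unit, so p1 = false.
The clause (!p3) is unit, so p3 = false.
The clause (!p6) is unit, so p6 = false.
Try p4 = false.
The clause (p7) is unit, so p7 = true.
Every clause now holds.

p1=false, p2=false, p3=false, p4=false, p5=false, p6=false, p7=true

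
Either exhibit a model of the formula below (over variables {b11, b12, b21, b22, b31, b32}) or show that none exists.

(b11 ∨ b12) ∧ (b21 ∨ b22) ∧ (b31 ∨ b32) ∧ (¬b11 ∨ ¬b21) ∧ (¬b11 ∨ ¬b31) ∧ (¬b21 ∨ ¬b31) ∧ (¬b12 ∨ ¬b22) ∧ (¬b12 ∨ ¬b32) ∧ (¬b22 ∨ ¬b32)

UNSATISFIABLE

Suppose b11 = True.
Unit clause (¬b21) forces b21 = False.
Unit clause (b22) forces b22 = True.
Unit clause (¬b31) forces b31 = False.
Unit clause (b32) forces b32 = True.
That conflicts with the unit clause (¬b32).
That branch fails; take b11 = False instead.
Unit clause (b12) forces b12 = True.
Unit clause (¬b22) forces b22 = False.
Unit clause (b21) forces b21 = True.
Unit clause (¬b31) forces b31 = False.
Unit clause (b32) forces b32 = True.
That conflicts with the unit clause (¬b32).
Both values of b11 lead to a conflict.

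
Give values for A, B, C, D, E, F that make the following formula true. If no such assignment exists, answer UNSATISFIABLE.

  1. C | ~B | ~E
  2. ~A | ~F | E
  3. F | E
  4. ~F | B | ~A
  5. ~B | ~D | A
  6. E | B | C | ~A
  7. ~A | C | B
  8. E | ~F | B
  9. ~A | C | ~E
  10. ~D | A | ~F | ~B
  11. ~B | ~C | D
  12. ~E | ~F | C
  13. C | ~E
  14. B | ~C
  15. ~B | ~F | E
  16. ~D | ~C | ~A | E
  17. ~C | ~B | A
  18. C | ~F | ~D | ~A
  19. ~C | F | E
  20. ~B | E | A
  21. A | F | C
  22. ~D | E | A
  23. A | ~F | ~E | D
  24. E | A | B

Case F = 1:
Case A = 1:
Unit clause (E) forces E = 1.
Unit clause (B) forces B = 1.
Unit clause (C) forces C = 1.
Unit clause (D) forces D = 1.
All clauses are satisfied.

A=1; B=1; C=1; D=1; E=1; F=1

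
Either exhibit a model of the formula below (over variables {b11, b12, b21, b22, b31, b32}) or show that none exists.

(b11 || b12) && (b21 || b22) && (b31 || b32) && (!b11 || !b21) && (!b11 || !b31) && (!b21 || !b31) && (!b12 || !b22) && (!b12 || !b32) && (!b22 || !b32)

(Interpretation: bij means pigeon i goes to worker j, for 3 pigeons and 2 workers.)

UNSATISFIABLE

Suppose b11 = true.
Unit clause (!b21) forces b21 = false.
Unit clause (b22) forces b22 = true.
Unit clause (!b31) forces b31 = false.
Unit clause (b32) forces b32 = true.
But (!b32) is also a unit clause — contradiction.
So b11 must be the other value — set b11 = false.
Unit clause (b12) forces b12 = true.
Unit clause (!b22) forces b22 = false.
Unit clause (b21) forces b21 = true.
Unit clause (!b31) forces b31 = false.
Unit clause (b32) forces b32 = true.
But (!b32) is also a unit clause — contradiction.
Neither b11 = true nor b11 = false works.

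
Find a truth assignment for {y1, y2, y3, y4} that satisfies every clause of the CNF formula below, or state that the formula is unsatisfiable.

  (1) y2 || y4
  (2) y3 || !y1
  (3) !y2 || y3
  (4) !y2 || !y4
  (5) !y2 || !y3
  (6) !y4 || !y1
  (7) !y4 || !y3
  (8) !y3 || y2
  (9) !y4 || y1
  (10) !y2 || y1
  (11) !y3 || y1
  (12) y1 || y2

UNSATISFIABLE

Branch on y2: set y2 = true.
Unit clause (y3) forces y3 = true.
Now (!y3) is unsatisfied and unit — conflict.
So y2 must be the other value — set y2 = false.
Unit clause (y4) forces y4 = true.
Unit clause (!y1) forces y1 = false.
Now (y1) is unsatisfied and unit — conflict.
Either choice for y2 ends in contradiction.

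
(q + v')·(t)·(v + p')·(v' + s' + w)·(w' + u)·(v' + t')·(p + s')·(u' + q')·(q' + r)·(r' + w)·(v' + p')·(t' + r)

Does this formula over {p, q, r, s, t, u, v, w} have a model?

The clause (t) is unit, so t = 1.
The clause (v') is unit, so v = 0.
The clause (p') is unit, so p = 0.
The clause (s') is unit, so s = 0.
The clause (r) is unit, so r = 1.
The clause (w) is unit, so w = 1.
The clause (u) is unit, so u = 1.
The clause (q') is unit, so q = 0.
This assignment satisfies each clause.
A satisfying assignment: p: 0; q: 0; r: 1; s: 0; t: 1; u: 1; v: 0; w: 1.

Satisfiable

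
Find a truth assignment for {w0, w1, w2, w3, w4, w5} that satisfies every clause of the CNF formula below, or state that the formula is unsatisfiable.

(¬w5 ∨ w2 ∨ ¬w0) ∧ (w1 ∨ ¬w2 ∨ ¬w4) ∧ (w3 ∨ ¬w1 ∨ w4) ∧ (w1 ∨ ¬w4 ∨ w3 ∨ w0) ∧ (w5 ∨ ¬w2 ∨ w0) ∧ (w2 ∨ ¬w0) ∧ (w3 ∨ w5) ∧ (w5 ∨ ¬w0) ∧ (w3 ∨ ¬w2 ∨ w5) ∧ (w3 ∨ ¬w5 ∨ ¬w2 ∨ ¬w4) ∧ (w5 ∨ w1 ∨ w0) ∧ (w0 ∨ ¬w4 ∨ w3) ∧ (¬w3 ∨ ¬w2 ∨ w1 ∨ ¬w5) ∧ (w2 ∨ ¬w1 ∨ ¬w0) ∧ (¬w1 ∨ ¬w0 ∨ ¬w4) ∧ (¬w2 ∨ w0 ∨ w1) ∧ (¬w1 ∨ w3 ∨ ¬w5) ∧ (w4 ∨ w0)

w0=False, w1=True, w2=False, w3=True, w4=True, w5=True

Branch on w2: set w2 = False.
Unit clause (¬w0) forces w0 = False.
Unit clause (w4) forces w4 = True.
Unit clause (w3) forces w3 = True.
Branch on w5: set w5 = True.
All clauses hold; w1 can take either value.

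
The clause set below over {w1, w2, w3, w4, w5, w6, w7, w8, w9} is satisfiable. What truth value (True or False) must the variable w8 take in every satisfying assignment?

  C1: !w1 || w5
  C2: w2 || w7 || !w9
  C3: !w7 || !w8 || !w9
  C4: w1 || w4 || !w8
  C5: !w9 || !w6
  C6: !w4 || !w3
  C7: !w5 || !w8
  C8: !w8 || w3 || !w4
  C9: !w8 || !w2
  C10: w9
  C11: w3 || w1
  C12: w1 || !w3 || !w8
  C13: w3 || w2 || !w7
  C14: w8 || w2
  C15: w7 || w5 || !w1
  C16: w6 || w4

Suppose w8 = true.
From the singleton clause (!w5), w5 = false.
From the singleton clause (!w1), w1 = false.
From the singleton clause (w4), w4 = true.
From the singleton clause (!w3), w3 = false.
But (w3) is also a unit clause — contradiction.
So every satisfying assignment has w8 = False.

False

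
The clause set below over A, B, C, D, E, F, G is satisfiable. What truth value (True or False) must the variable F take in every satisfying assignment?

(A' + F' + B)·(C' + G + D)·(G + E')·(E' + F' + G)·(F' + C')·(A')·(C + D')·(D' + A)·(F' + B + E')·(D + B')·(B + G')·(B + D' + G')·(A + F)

Suppose F = 0.
From the singleton clause (A'), A = 0.
That conflicts with the unit clause (A).
So every satisfying assignment has F = True.

True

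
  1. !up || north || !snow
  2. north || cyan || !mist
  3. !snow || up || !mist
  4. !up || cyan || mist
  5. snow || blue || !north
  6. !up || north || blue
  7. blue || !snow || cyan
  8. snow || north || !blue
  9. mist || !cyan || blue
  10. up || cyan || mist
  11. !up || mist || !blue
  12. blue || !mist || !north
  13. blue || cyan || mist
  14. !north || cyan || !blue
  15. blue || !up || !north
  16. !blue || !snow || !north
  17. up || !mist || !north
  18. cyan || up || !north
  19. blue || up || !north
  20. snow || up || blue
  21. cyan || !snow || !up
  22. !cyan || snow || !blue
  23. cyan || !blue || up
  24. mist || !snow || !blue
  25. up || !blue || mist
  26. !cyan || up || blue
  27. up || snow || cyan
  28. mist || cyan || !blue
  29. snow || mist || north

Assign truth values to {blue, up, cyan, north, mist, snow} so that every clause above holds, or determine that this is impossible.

Case up = false:
Case snow = false:
The clause (blue) is unit, so blue = true.
The clause (north) is unit, so north = true.
The clause (cyan) is unit, so cyan = true.
But (!cyan) is also a unit clause — contradiction.
Undo snow and try snow = true.
The clause (!mist) is unit, so mist = false.
The clause (cyan) is unit, so cyan = true.
The clause (blue) is unit, so blue = true.
But (!blue) is also a unit clause — contradiction.
Both values of snow lead to a conflict.
Undo up and try up = true.
Case north = true:
The clause (blue) is unit, so blue = true.
The clause (mist) is unit, so mist = true.
The clause (cyan) is unit, so cyan = true.
The clause (!snow) is unit, so snow = false.
But (snow) is also a unit clause — contradiction.
Undo north and try north = false.
The clause (!snow) is unit, so snow = false.
The clause (blue) is unit, so blue = true.
But (!blue) is also a unit clause — contradiction.
Both values of north lead to a conflict.
Both values of up lead to a conflict.

UNSATISFIABLE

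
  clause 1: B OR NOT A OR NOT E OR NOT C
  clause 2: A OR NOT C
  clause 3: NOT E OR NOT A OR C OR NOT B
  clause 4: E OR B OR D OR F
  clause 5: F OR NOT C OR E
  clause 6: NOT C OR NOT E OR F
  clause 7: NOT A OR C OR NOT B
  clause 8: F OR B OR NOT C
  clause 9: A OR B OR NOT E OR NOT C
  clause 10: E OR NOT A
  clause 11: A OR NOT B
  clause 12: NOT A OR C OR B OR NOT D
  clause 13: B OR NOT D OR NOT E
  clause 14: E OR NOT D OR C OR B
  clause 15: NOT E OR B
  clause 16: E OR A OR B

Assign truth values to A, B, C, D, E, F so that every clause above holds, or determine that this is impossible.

Branch on A: set A = true.
The clause (E) is unit, so E = true.
The clause (B) is unit, so B = true.
The clause (C) is unit, so C = true.
The clause (F) is unit, so F = true.
No clause remains; D is free.

A: true; B: true; C: true; D: true; E: true; F: true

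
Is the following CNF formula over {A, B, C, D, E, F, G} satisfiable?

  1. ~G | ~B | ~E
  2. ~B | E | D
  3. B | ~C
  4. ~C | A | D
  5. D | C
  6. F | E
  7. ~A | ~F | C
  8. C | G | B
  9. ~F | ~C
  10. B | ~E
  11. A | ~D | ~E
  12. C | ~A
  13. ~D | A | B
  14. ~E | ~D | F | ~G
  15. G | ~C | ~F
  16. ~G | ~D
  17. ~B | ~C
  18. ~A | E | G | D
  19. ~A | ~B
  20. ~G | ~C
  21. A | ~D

Try B = 1.
Unit clause (~C) forces C = 0.
Unit clause (D) forces D = 1.
Unit clause (~A) forces A = 0.
Now (A) is unsatisfied and unit — conflict.
Undo B and try B = 0.
Unit clause (~C) forces C = 0.
Unit clause (D) forces D = 1.
Unit clause (G) forces G = 1.
Now (~G) is unsatisfied and unit — conflict.
Either choice for B ends in contradiction.
No assignment satisfies every clause.

No, unsatisfiable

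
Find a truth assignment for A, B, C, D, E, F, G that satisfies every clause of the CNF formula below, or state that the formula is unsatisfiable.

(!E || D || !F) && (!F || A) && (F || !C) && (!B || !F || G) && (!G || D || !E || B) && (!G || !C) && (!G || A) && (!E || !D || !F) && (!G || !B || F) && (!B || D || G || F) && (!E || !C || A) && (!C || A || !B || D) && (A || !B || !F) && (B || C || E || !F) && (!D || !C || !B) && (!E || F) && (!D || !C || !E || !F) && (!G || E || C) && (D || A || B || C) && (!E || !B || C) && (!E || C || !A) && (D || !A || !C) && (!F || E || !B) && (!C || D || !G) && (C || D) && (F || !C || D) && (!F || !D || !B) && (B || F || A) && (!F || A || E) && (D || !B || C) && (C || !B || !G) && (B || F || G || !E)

A: true; B: true; C: false; D: true; E: false; F: false; G: false

Try F = false.
(!C) alone gives C = false.
(!E) alone gives E = false.
(!G) alone gives G = false.
(D) alone gives D = true.
Try B = true.
Every clause is now satisfied; A is unconstrained.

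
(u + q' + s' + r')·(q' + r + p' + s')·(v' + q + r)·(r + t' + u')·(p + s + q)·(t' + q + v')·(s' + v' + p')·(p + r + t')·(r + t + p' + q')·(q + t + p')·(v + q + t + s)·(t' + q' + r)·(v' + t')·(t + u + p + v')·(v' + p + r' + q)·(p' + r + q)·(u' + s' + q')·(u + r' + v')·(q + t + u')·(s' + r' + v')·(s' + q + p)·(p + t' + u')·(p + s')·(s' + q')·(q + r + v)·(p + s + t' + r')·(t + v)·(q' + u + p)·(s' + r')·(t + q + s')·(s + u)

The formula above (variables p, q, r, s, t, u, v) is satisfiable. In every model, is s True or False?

False

Suppose s = 1.
From the singleton clause (p), p = 1.
From the singleton clause (v'), v = 0.
From the singleton clause (q'), q = 0.
From the singleton clause (t), t = 1.
From the singleton clause (r), r = 1.
But (r') is also a unit clause — contradiction.
So every satisfying assignment has s = False.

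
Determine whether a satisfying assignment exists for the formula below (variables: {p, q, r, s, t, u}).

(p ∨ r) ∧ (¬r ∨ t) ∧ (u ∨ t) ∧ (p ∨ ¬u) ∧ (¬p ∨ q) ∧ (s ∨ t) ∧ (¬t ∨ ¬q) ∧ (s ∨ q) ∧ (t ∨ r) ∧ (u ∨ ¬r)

Suppose p = True.
Unit clause (q) forces q = True.
Unit clause (¬t) forces t = False.
Unit clause (¬r) forces r = False.
That conflicts with the unit clause (r).
Undo p and try p = False.
Unit clause (r) forces r = True.
Unit clause (t) forces t = True.
Unit clause (¬u) forces u = False.
That conflicts with the unit clause (u).
Both values of p lead to a conflict.
No assignment satisfies every clause.

No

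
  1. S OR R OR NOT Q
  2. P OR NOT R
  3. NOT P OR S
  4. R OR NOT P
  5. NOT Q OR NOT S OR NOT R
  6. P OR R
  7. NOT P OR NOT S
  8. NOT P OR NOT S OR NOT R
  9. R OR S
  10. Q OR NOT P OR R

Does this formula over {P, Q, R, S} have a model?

No

Branch on P: set P = true.
Unit clause (S) forces S = true.
But (NOT S) is also a unit clause — contradiction.
That branch fails; take P = false instead.
Unit clause (NOT R) forces R = false.
But (R) is also a unit clause — contradiction.
Either choice for P ends in contradiction.
No assignment satisfies every clause.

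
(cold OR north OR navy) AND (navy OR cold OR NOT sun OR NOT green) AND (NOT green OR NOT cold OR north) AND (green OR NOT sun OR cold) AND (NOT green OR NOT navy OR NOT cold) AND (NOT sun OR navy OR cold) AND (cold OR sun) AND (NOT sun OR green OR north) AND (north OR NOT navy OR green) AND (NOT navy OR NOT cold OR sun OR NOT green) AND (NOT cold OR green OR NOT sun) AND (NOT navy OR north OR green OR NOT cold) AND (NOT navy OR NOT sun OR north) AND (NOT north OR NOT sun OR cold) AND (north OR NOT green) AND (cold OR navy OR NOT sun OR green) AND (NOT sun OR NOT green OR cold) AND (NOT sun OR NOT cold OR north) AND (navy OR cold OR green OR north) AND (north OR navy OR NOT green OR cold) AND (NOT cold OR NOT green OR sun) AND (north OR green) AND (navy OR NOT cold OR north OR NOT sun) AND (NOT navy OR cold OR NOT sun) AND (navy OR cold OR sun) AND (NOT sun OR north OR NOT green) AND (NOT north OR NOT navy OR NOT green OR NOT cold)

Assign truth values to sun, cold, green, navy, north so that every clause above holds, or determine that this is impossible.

Case cold = true:
Case green = false:
The clause (NOT sun) is unit, so sun = false.
The clause (north) is unit, so north = true.
No clause remains; navy is free.

sun: false,  cold: true,  green: false,  navy: false,  north: true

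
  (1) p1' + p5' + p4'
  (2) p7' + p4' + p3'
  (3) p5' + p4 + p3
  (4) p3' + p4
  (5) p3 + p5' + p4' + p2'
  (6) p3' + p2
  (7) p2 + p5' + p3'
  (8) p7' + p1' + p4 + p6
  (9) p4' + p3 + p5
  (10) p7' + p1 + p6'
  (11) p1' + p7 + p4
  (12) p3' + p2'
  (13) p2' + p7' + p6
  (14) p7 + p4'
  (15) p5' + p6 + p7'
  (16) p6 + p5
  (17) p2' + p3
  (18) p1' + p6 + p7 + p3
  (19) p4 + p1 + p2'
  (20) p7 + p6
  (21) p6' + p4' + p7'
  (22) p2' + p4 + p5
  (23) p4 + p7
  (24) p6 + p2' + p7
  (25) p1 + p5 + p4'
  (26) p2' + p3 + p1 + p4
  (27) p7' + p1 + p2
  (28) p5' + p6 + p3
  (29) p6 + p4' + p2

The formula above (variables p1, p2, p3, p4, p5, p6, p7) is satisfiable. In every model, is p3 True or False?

False

Suppose p3 = 1.
(p4) alone gives p4 = 1.
(p7') alone gives p7 = 0.
Now (p7) is unsatisfied and unit — conflict.
So every satisfying assignment has p3 = False.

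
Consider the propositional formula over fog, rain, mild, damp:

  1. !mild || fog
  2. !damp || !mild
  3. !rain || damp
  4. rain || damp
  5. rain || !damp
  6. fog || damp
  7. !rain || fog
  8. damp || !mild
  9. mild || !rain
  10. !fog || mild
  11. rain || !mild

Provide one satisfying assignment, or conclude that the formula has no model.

UNSATISFIABLE

Suppose mild = false.
Unit clause (!rain) forces rain = false.
Unit clause (damp) forces damp = true.
That conflicts with the unit clause (!damp).
That branch fails; take mild = true instead.
Unit clause (fog) forces fog = true.
Unit clause (!damp) forces damp = false.
That conflicts with the unit clause (damp).
Both values of mild lead to a conflict.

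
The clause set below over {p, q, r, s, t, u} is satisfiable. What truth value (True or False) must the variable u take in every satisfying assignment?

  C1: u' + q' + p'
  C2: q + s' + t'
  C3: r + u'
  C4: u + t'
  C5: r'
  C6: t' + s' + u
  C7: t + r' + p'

Suppose u = 1.
From the singleton clause (r), r = 1.
That conflicts with the unit clause (r').
So every satisfying assignment has u = False.

False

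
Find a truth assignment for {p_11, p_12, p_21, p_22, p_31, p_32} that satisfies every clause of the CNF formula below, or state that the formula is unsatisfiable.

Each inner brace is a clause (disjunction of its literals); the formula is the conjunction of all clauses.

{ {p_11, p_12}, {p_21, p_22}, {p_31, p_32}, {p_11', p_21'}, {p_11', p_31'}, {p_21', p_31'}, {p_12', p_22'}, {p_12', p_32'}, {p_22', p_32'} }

UNSATISFIABLE

Branch on p_11: set p_11 = 1.
From the singleton clause (p_21'), p_21 = 0.
From the singleton clause (p_22), p_22 = 1.
From the singleton clause (p_31'), p_31 = 0.
From the singleton clause (p_32), p_32 = 1.
That conflicts with the unit clause (p_32').
That branch fails; take p_11 = 0 instead.
From the singleton clause (p_12), p_12 = 1.
From the singleton clause (p_22'), p_22 = 0.
From the singleton clause (p_21), p_21 = 1.
From the singleton clause (p_31'), p_31 = 0.
From the singleton clause (p_32), p_32 = 1.
That conflicts with the unit clause (p_32').
Neither p_11 = 1 nor p_11 = 0 works.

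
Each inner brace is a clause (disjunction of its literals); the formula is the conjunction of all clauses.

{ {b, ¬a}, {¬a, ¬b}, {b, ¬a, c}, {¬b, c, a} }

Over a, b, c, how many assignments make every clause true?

There are 2^3 = 8 truth assignments over (a, b, c).
Check each against the 4 clauses (columns in the order a, b, c):
  F F F  ✓ satisfies all
  F F T  ✓ satisfies all
  F T F  ✗ fails (¬b ∨ c ∨ a)
  F T T  ✓ satisfies all
  T F F  ✗ fails (b ∨ ¬a)
  T F T  ✗ fails (b ∨ ¬a)
  T T F  ✗ fails (¬a ∨ ¬b)
  T T T  ✗ fails (¬a ∨ ¬b)
3 of the 8 rows are models.

3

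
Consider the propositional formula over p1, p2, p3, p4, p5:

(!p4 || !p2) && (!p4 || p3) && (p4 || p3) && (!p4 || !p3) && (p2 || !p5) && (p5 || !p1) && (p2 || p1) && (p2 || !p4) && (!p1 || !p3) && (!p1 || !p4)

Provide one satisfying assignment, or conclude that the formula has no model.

p1=false; p2=true; p3=true; p4=false; p5=false

Try p4 = false.
Unit clause (p3) forces p3 = true.
Unit clause (!p1) forces p1 = false.
Unit clause (p2) forces p2 = true.
No clause remains; p5 is free.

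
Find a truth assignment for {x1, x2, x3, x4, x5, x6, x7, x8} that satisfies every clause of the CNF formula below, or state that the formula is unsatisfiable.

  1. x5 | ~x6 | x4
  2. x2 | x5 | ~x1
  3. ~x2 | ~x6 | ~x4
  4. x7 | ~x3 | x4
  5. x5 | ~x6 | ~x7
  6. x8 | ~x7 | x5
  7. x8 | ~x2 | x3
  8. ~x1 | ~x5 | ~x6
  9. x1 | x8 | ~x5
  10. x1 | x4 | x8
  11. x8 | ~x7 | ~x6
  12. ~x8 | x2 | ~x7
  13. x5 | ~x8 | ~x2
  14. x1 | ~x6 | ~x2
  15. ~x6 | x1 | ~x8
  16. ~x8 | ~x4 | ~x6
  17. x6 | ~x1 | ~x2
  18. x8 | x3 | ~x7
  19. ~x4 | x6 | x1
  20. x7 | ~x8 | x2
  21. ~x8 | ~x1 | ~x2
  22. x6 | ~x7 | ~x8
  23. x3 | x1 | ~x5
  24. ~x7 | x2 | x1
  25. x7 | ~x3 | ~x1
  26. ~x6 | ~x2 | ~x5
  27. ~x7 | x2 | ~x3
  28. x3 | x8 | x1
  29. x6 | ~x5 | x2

Case x5 = 0:
Case x6 = 1:
(x4) alone gives x4 = 1.
(~x2) alone gives x2 = 0.
(~x1) alone gives x1 = 0.
(~x7) alone gives x7 = 0.
(~x8) alone gives x8 = 0.
(x3) alone gives x3 = 1.
All clauses are satisfied.

x1: 0, x2: 0, x3: 1, x4: 1, x5: 0, x6: 1, x7: 0, x8: 0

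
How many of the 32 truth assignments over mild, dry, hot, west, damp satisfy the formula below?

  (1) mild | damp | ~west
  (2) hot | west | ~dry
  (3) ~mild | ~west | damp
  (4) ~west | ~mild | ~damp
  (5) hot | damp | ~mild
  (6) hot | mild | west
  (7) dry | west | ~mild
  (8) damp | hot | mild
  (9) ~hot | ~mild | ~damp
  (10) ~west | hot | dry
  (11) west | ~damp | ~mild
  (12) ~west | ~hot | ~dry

7

There are 2^5 = 32 truth assignments over (mild, dry, hot, west, damp).
Split on mild. With mild = 1, the clauses containing mild are satisfied and ~mild drops from the rest; 1 of the 2^4 = 16 assignments to the other variables satisfy what remains.
With mild = 0, by the same count on the reduced clause set, 6 assignments work.
(One model: mild=F, dry=F, hot=T, west=F, damp=F.)
Total: 1 + 6 = 7.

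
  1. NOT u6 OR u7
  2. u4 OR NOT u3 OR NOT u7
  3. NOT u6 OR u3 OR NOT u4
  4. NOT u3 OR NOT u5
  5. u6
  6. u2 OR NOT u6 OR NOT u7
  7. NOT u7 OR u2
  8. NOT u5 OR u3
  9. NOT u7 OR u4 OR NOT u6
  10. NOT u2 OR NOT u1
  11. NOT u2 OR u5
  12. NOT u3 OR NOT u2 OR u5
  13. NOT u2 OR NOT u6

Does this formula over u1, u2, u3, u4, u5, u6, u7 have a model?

No

The clause (u6) is unit, so u6 = true.
The clause (u7) is unit, so u7 = true.
The clause (u2) is unit, so u2 = true.
That conflicts with the unit clause (NOT u2).
No assignment satisfies every clause.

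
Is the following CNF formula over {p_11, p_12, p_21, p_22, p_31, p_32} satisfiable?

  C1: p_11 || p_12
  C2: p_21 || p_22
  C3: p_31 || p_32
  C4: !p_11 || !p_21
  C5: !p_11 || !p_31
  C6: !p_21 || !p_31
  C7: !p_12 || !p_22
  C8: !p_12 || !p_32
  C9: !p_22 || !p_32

Suppose p_11 = true.
From the singleton clause (!p_21), p_21 = false.
From the singleton clause (p_22), p_22 = true.
From the singleton clause (!p_31), p_31 = false.
From the singleton clause (p_32), p_32 = true.
That conflicts with the unit clause (!p_32).
Undo p_11 and try p_11 = false.
From the singleton clause (p_12), p_12 = true.
From the singleton clause (!p_22), p_22 = false.
From the singleton clause (p_21), p_21 = true.
From the singleton clause (!p_31), p_31 = false.
From the singleton clause (p_32), p_32 = true.
That conflicts with the unit clause (!p_32).
Both values of p_11 lead to a conflict.
No assignment satisfies every clause.

No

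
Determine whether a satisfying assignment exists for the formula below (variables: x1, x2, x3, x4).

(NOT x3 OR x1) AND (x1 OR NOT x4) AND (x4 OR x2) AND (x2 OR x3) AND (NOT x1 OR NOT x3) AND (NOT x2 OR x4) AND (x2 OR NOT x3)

Satisfiable

Branch on x3: set x3 = false.
(x2) alone gives x2 = true.
(x4) alone gives x4 = true.
(x1) alone gives x1 = true.
Every clause now holds.
A satisfying assignment: x1=true, x2=true, x3=false, x4=true.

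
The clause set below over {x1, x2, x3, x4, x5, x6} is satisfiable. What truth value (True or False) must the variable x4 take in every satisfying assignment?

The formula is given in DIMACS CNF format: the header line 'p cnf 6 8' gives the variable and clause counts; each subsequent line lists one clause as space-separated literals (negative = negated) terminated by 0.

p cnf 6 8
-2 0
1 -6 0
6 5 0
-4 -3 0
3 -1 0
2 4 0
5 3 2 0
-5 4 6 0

True

Suppose x4 = False.
From the singleton clause (¬x2), x2 = False.
Now (x2) is unsatisfied and unit — conflict.
So every satisfying assignment has x4 = True.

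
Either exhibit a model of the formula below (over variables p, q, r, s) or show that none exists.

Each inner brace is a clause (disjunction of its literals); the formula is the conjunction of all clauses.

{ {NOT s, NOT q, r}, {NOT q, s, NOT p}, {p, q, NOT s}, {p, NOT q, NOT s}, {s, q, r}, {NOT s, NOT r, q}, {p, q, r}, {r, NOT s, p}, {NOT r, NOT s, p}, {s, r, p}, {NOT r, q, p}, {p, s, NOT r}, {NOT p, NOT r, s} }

p=true; q=false; r=false; s=true

Try s = true.
Try q = false.
Unit clause (p) forces p = true.
Unit clause (NOT r) forces r = false.
This assignment satisfies each clause.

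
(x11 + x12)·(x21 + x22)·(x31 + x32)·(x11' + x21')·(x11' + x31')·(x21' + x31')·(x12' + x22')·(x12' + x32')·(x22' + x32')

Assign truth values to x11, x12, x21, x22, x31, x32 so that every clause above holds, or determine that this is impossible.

UNSATISFIABLE

Branch on x11: set x11 = 1.
Unit clause (x21') forces x21 = 0.
Unit clause (x22) forces x22 = 1.
Unit clause (x31') forces x31 = 0.
Unit clause (x32) forces x32 = 1.
But (x32') is also a unit clause — contradiction.
That branch fails; take x11 = 0 instead.
Unit clause (x12) forces x12 = 1.
Unit clause (x22') forces x22 = 0.
Unit clause (x21) forces x21 = 1.
Unit clause (x31') forces x31 = 0.
Unit clause (x32) forces x32 = 1.
But (x32') is also a unit clause — contradiction.
Both values of x11 lead to a conflict.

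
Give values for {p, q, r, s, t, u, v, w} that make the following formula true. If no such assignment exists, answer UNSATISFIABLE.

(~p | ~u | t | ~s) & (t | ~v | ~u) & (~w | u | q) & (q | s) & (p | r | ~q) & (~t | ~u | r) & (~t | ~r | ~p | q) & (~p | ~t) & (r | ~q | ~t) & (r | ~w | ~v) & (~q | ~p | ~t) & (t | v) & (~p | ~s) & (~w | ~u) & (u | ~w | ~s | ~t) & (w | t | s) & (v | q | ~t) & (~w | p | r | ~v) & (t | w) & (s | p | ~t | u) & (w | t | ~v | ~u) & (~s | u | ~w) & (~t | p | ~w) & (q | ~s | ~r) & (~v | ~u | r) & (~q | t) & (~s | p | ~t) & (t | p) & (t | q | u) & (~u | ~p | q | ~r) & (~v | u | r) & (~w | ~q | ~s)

p: 0,  q: 1,  r: 1,  s: 0,  t: 1,  u: 1,  v: 1,  w: 0

Case q = 1:
(t) alone gives t = 1.
(~p) alone gives p = 0.
(r) alone gives r = 1.
(~w) alone gives w = 0.
(~s) alone gives s = 0.
(u) alone gives u = 1.
All clauses hold; v can take either value.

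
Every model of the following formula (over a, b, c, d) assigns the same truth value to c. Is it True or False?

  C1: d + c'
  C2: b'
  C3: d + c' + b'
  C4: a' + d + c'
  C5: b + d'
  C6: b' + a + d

False

Suppose c = 1.
(d) alone gives d = 1.
(b') alone gives b = 0.
But (b) is also a unit clause — contradiction.
So every satisfying assignment has c = False.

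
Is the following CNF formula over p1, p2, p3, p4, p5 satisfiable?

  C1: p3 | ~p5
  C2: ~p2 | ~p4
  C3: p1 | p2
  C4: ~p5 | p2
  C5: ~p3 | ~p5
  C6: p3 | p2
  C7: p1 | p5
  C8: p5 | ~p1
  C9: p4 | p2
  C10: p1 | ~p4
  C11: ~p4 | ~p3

Branch on p3: set p3 = 1.
The clause (~p5) is unit, so p5 = 0.
The clause (p1) is unit, so p1 = 1.
That conflicts with the unit clause (~p1).
Backtrack on p3: now try p3 = 0.
The clause (~p5) is unit, so p5 = 0.
The clause (p2) is unit, so p2 = 1.
The clause (~p4) is unit, so p4 = 0.
The clause (p1) is unit, so p1 = 1.
That conflicts with the unit clause (~p1).
Neither p3 = 1 nor p3 = 0 works.
No assignment satisfies every clause.

No, unsatisfiable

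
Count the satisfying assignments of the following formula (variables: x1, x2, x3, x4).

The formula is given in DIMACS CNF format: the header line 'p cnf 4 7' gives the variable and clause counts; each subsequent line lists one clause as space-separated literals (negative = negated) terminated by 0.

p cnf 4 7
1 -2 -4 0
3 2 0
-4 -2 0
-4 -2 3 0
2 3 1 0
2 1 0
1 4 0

There are 2^4 = 16 truth assignments over (x1, x2, x3, x4).
Check each against the 7 clauses (columns in the order x1, x2, x3, x4):
  F F F F  ✗ fails (x3 ∨ x2)
  F F F T  ✗ fails (x3 ∨ x2)
  F F T F  ✗ fails (x2 ∨ x1)
  F F T T  ✗ fails (x2 ∨ x1)
  F T F F  ✗ fails (x1 ∨ x4)
  F T F T  ✗ fails (x1 ∨ ¬x2 ∨ ¬x4)
  F T T F  ✗ fails (x1 ∨ x4)
  F T T T  ✗ fails (x1 ∨ ¬x2 ∨ ¬x4)
  T F F F  ✗ fails (x3 ∨ x2)
  T F F T  ✗ fails (x3 ∨ x2)
  T F T F  ✓ satisfies all
  T F T T  ✓ satisfies all
  T T F F  ✓ satisfies all
  T T F T  ✗ fails (¬x4 ∨ ¬x2)
  T T T F  ✓ satisfies all
  T T T T  ✗ fails (¬x4 ∨ ¬x2)
4 of the 16 rows are models.

4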